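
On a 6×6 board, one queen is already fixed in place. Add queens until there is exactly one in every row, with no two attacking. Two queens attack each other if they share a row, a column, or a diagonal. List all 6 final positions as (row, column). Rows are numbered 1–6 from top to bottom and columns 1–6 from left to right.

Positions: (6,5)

(1,2) (2,4) (3,6) (4,1) (5,3) (6,5)

Row 1: attacked by (6,5)→{5}. Safe: 1, 2, 3, 4, 6. Place at column 2.
Row 2: attacked by (1,2)→{1,2,3}; (6,5)→{1,5}. Safe: 4, 6. Place at column 4.
Row 3: attacked by (1,2)→{2,4}; (2,4)→{3,4,5}; (6,5)→{2,5}. Safe: 1, 6. Place at column 6.
Row 4: attacked by (1,2)→{2,5}; (2,4)→{2,4,6}; (3,6)→{5,6}; (6,5)→{3,5}. Safe: 1. Place at column 1.
Row 5: attacked by (1,2)→{2,6}; (2,4)→{1,4}; (3,6)→{4,6}; (4,1)→{1,2}; (6,5)→{4,5,6}. Safe: 3. Place at column 3.
Columns [2, 4, 6, 1, 3, 5], r−c [-1, -2, -3, 3, 2, 1], r+c [3, 6, 9, 5, 8, 11] are all distinct, so no two queens attack.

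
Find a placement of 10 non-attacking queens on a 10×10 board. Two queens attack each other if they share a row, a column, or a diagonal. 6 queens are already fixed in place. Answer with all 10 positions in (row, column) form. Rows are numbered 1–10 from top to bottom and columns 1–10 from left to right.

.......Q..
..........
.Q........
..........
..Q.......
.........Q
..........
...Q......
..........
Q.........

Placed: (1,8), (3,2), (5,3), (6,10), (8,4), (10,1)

(1,8) (2,5) (3,2) (4,9) (5,3) (6,10) (7,7) (8,4) (9,6) (10,1)

Row 2: attacked by (1,8)→{7,8,9}; (3,2)→{1,2,3}; (5,3)→{3,6}; (6,10)→{6,10}; (8,4)→{4,10}; (10,1)→{1,9}. Safe: 5. Place at column 5.
Row 4: attacked by (1,8)→{5,8}; (2,5)→{3,5,7}; (3,2)→{1,2,3}; (5,3)→{2,3,4}; (6,10)→{8,10}; (8,4)→{4,8}; (10,1)→{1,7}. Safe: 6, 9. Place at column 9.
Row 7: attacked by (1,8)→{2,8}; (2,5)→{5,10}; (3,2)→{2,6}; (4,9)→{6,9}; (5,3)→{1,3,5}; (6,10)→{9,10}; (8,4)→{3,4,5}; (10,1)→{1,4}. Safe: 7. Place at column 7.
Row 9: attacked by (1,8)→{8}; (2,5)→{5}; (3,2)→{2,8}; (4,9)→{4,9}; (5,3)→{3,7}; (6,10)→{7,10}; (7,7)→{5,7,9}; (8,4)→{3,4,5}; (10,1)→{1,2}. Safe: 6. Place at column 6.
Columns [8, 5, 2, 9, 3, 10, 7, 4, 6, 1], r−c [-7, -3, 1, -5, 2, -4, 0, 4, 3, 9], r+c [9, 7, 5, 13, 8, 16, 14, 12, 15, 11] are all distinct, so no two queens attack.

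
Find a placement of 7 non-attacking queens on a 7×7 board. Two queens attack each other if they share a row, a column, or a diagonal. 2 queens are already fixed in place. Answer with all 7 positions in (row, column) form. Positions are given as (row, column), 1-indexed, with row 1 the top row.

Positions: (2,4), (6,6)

Row 1: attacked by (2,4)→{3,4,5}; (6,6)→{1,6}. Safe: 2, 7. Place at column 7.
Row 3: attacked by (1,7)→{5,7}; (2,4)→{3,4,5}; (6,6)→{3,6}. Safe: 1, 2. Place at column 1.
Row 4: attacked by (1,7)→{4,7}; (2,4)→{2,4,6}; (3,1)→{1,2}; (6,6)→{4,6}. Safe: 3, 5. Place at column 5.
Row 5: attacked by (1,7)→{3,7}; (2,4)→{1,4,7}; (3,1)→{1,3}; (4,5)→{4,5,6}; (6,6)→{5,6,7}. Safe: 2. Place at column 2.
Row 7: attacked by (1,7)→{1,7}; (2,4)→{4}; (3,1)→{1,5}; (4,5)→{2,5}; (5,2)→{2,4}; (6,6)→{5,6,7}. Safe: 3. Place at column 3.
Columns [7, 4, 1, 5, 2, 6, 3], r−c [-6, -2, 2, -1, 3, 0, 4], r+c [8, 6, 4, 9, 7, 12, 10] are all distinct, so no two queens attack.

(1,7) (2,4) (3,1) (4,5) (5,2) (6,6) (7,3)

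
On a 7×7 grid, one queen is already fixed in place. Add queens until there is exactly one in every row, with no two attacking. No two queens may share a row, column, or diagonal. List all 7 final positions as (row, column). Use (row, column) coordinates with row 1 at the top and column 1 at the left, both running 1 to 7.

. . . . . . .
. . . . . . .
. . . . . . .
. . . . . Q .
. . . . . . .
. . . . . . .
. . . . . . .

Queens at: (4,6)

(1,5) (2,3) (3,1) (4,6) (5,4) (6,2) (7,7)

Row 1: attacked by (4,6)→{3,6}. Safe: 1, 2, 4, 5, 7. Place at column 5.
Row 2: attacked by (1,5)→{4,5,6}; (4,6)→{4,6}. Safe: 1, 2, 3, 7. Place at column 3.
Row 3: attacked by (1,5)→{3,5,7}; (2,3)→{2,3,4}; (4,6)→{5,6,7}. Safe: 1. Place at column 1.
Row 5: attacked by (1,5)→{1,5}; (2,3)→{3,6}; (3,1)→{1,3}; (4,6)→{5,6,7}. Safe: 2, 4. Place at column 4.
Row 6: attacked by (1,5)→{5}; (2,3)→{3,7}; (3,1)→{1,4}; (4,6)→{4,6}; (5,4)→{3,4,5}. Safe: 2. Place at column 2.
Row 7: attacked by (1,5)→{5}; (2,3)→{3}; (3,1)→{1,5}; (4,6)→{3,6}; (5,4)→{2,4,6}; (6,2)→{1,2,3}. Safe: 7. Place at column 7.
Columns [5, 3, 1, 6, 4, 2, 7], r−c [-4, -1, 2, -2, 1, 4, 0], r+c [6, 5, 4, 10, 9, 8, 14] are all distinct, so no two queens attack.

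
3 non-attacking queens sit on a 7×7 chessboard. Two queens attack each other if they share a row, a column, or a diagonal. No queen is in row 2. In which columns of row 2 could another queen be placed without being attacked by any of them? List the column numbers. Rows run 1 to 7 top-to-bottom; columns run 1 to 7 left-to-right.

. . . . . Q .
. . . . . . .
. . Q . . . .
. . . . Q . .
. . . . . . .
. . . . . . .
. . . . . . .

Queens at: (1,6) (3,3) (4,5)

columns 1

(1,6) attacks row 2 at column 6 and diagonals 5, 7.
(3,3) attacks row 2 at column 3 and diagonals 2, 4.
(4,5) attacks row 2 at column 5 and diagonals 3, 7.
Attacked columns: {2, 3, 4, 5, 6, 7}. Safe: {1}.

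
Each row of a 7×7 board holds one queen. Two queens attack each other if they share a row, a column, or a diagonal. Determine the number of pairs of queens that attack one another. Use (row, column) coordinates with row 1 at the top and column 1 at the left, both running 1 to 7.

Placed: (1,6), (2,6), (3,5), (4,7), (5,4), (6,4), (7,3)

Same column: (1,6)–(2,6) (column 6); (5,4)–(6,4) (column 4).
Same diagonal: (2,6)–(3,5) (|2−3| = |6−5| = 1); (6,4)–(7,3) (|6−7| = |4−3| = 1).
Total attacking pairs: 4.

4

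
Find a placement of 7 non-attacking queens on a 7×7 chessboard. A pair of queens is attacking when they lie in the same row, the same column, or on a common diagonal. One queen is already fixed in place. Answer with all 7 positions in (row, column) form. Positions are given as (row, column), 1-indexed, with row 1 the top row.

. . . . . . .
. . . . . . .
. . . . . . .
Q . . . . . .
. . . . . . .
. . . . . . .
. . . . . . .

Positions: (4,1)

(1,6) (2,4) (3,7) (4,1) (5,3) (6,5) (7,2)

Row 1: attacked by (4,1)→{1,4}. Safe: 2, 3, 5, 6, 7. Place at column 6.
Row 2: attacked by (1,6)→{5,6,7}; (4,1)→{1,3}. Safe: 2, 4. Place at column 4.
Row 3: attacked by (1,6)→{4,6}; (2,4)→{3,4,5}; (4,1)→{1,2}. Safe: 7. Place at column 7.
Row 5: attacked by (1,6)→{2,6}; (2,4)→{1,4,7}; (3,7)→{5,7}; (4,1)→{1,2}. Safe: 3. Place at column 3.
Row 6: attacked by (1,6)→{1,6}; (2,4)→{4}; (3,7)→{4,7}; (4,1)→{1,3}; (5,3)→{2,3,4}. Safe: 5. Place at column 5.
Row 7: attacked by (1,6)→{6}; (2,4)→{4}; (3,7)→{3,7}; (4,1)→{1,4}; (5,3)→{1,3,5}; (6,5)→{4,5,6}. Safe: 2. Place at column 2.
Columns [6, 4, 7, 1, 3, 5, 2], r−c [-5, -2, -4, 3, 2, 1, 5], r+c [7, 6, 10, 5, 8, 11, 9] are all distinct, so no two queens attack.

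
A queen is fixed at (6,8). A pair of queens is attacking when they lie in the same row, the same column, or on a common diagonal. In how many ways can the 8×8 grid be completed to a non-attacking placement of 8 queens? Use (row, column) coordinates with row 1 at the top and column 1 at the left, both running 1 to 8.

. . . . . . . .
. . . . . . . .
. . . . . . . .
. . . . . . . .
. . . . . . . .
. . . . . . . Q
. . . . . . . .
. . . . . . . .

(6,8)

Branch on row 1: col 1 → 0; col 2 → 3; col 4 → 4; col 5 → 4; col 6 → 4; col 7 → 1.
Sum: 0 + 3 + 4 + 4 + 4 + 1 = 16.

16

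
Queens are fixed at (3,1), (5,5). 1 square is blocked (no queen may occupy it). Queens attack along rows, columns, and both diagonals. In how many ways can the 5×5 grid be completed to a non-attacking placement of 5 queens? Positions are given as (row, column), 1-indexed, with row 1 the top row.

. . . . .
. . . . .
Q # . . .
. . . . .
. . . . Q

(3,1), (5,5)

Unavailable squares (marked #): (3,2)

Branch on row 1: col 2 → 1; col 4 → 0.
Sum: 1 + 0 = 1.

1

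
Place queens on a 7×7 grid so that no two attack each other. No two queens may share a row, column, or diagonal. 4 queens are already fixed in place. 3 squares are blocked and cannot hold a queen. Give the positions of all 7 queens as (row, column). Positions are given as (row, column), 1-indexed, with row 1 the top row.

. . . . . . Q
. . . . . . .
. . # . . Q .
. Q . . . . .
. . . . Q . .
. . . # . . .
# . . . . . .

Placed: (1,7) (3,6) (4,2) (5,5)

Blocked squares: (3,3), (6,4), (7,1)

Row 2: attacked by (1,7)→{6,7}; (3,6)→{5,6,7}; (4,2)→{2,4}; (5,5)→{2,5}. Safe: 1, 3. Place at column 3.
Row 6: attacked by (1,7)→{2,7}; (2,3)→{3,7}; (3,6)→{3,6}; (4,2)→{2,4}; (5,5)→{4,5,6}. Blocked: 4. Safe: 1. Place at column 1.
Row 7: attacked by (1,7)→{1,7}; (2,3)→{3}; (3,6)→{2,6}; (4,2)→{2,5}; (5,5)→{3,5,7}; (6,1)→{1,2}. Blocked: 1. Safe: 4. Place at column 4.
Columns [7, 3, 6, 2, 5, 1, 4], r−c [-6, -1, -3, 2, 0, 5, 3], r+c [8, 5, 9, 6, 10, 7, 11] are all distinct, so no two queens attack.

(1,7) (2,3) (3,6) (4,2) (5,5) (6,1) (7,4)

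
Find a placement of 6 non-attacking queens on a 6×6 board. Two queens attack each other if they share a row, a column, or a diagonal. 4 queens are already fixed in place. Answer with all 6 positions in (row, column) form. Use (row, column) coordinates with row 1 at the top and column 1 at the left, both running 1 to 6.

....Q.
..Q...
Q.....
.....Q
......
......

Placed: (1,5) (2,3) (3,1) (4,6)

(1,5) (2,3) (3,1) (4,6) (5,4) (6,2)

Row 5: attacked by (1,5)→{1,5}; (2,3)→{3,6}; (3,1)→{1,3}; (4,6)→{5,6}. Safe: 2, 4. Place at column 4.
Row 6: attacked by (1,5)→{5}; (2,3)→{3}; (3,1)→{1,4}; (4,6)→{4,6}; (5,4)→{3,4,5}. Safe: 2. Place at column 2.
Columns [5, 3, 1, 6, 4, 2], r−c [-4, -1, 2, -2, 1, 4], r+c [6, 5, 4, 10, 9, 8] are all distinct, so no two queens attack.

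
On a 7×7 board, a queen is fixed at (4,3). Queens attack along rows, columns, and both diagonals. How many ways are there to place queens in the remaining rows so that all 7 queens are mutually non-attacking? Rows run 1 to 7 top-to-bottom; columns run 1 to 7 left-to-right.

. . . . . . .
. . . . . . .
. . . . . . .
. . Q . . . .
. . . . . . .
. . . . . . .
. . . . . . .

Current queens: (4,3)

4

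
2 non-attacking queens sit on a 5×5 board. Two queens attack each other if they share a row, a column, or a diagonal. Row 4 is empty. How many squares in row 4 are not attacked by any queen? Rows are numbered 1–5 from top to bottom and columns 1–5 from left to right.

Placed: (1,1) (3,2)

1

(1,1) attacks row 4 at column 1 and diagonals 4.
(3,2) attacks row 4 at column 2 and diagonals 1, 3.
Attacked columns: {1, 2, 3, 4}. Safe: {5}.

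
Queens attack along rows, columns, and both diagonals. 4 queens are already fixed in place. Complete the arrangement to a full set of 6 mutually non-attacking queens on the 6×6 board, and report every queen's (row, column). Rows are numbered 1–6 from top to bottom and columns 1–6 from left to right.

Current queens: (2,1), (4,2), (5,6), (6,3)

Row 1: attacked by (2,1)→{1,2}; (4,2)→{2,5}; (5,6)→{2,6}; (6,3)→{3}. Safe: 4. Place at column 4.
Row 3: attacked by (1,4)→{2,4,6}; (2,1)→{1,2}; (4,2)→{1,2,3}; (5,6)→{4,6}; (6,3)→{3,6}. Safe: 5. Place at column 5.
Columns [4, 1, 5, 2, 6, 3], r−c [-3, 1, -2, 2, -1, 3], r+c [5, 3, 8, 6, 11, 9] are all distinct, so no two queens attack.

(1,4) (2,1) (3,5) (4,2) (5,6) (6,3)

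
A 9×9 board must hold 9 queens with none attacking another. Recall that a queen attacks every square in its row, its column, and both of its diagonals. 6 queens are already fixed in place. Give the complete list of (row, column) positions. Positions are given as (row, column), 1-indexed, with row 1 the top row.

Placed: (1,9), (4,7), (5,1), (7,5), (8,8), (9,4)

Row 2: attacked by (1,9)→{8,9}; (4,7)→{5,7,9}; (5,1)→{1,4}; (7,5)→{5}; (8,8)→{2,8}; (9,4)→{4}. Safe: 3, 6. Place at column 6.
Row 3: attacked by (1,9)→{7,9}; (2,6)→{5,6,7}; (4,7)→{6,7,8}; (5,1)→{1,3}; (7,5)→{1,5,9}; (8,8)→{3,8}; (9,4)→{4}. Safe: 2. Place at column 2.
Row 6: attacked by (1,9)→{4,9}; (2,6)→{2,6}; (3,2)→{2,5}; (4,7)→{5,7,9}; (5,1)→{1,2}; (7,5)→{4,5,6}; (8,8)→{6,8}; (9,4)→{1,4,7}. Safe: 3. Place at column 3.
Columns [9, 6, 2, 7, 1, 3, 5, 8, 4], r−c [-8, -4, 1, -3, 4, 3, 2, 0, 5], r+c [10, 8, 5, 11, 6, 9, 12, 16, 13] are all distinct, so no two queens attack.

(1,9) (2,6) (3,2) (4,7) (5,1) (6,3) (7,5) (8,8) (9,4)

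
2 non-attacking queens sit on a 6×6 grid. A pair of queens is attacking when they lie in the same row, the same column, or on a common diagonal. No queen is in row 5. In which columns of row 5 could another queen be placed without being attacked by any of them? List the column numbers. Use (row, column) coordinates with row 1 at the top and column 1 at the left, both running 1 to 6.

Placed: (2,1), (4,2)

columns 5, 6

(2,1) attacks row 5 at column 1 and diagonals 4.
(4,2) attacks row 5 at column 2 and diagonals 1, 3.
Attacked columns: {1, 2, 3, 4}. Safe: {5, 6}.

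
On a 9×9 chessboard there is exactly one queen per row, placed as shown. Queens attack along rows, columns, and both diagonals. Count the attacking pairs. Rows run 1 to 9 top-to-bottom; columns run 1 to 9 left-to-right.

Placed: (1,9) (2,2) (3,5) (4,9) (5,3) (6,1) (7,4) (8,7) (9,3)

3

Same column: (1,9)–(4,9) (column 9); (5,3)–(9,3) (column 3).
Same diagonal: (3,5)–(5,3) (|3−5| = |5−3| = 2).
Total attacking pairs: 3.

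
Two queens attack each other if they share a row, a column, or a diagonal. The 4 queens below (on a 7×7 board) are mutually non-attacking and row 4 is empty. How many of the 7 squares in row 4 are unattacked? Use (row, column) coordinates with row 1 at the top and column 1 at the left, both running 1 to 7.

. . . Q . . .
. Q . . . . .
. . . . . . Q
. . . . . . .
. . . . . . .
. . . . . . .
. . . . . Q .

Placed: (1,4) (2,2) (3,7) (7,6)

(1,4) attacks row 4 at column 4 and diagonals 1, 7.
(2,2) attacks row 4 at column 2 and diagonals 4.
(3,7) attacks row 4 at column 7 and diagonals 6.
(7,6) attacks row 4 at column 6 and diagonals 3.
Attacked columns: {1, 2, 3, 4, 6, 7}. Safe: {5}.

1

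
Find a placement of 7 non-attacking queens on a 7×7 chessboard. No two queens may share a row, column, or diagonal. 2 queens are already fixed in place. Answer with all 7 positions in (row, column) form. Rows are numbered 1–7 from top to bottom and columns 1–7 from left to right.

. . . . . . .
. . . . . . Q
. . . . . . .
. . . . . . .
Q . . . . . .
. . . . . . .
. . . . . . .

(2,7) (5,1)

Row 1: attacked by (2,7)→{6,7}; (5,1)→{1,5}. Safe: 2, 3, 4. Place at column 2.
Row 3: attacked by (1,2)→{2,4}; (2,7)→{6,7}; (5,1)→{1,3}. Safe: 5. Place at column 5.
Row 4: attacked by (1,2)→{2,5}; (2,7)→{5,7}; (3,5)→{4,5,6}; (5,1)→{1,2}. Safe: 3. Place at column 3.
Row 6: attacked by (1,2)→{2,7}; (2,7)→{3,7}; (3,5)→{2,5}; (4,3)→{1,3,5}; (5,1)→{1,2}. Safe: 4, 6. Place at column 6.
Row 7: attacked by (1,2)→{2}; (2,7)→{2,7}; (3,5)→{1,5}; (4,3)→{3,6}; (5,1)→{1,3}; (6,6)→{5,6,7}. Safe: 4. Place at column 4.
Columns [2, 7, 5, 3, 1, 6, 4], r−c [-1, -5, -2, 1, 4, 0, 3], r+c [3, 9, 8, 7, 6, 12, 11] are all distinct, so no two queens attack.

(1,2) (2,7) (3,5) (4,3) (5,1) (6,6) (7,4)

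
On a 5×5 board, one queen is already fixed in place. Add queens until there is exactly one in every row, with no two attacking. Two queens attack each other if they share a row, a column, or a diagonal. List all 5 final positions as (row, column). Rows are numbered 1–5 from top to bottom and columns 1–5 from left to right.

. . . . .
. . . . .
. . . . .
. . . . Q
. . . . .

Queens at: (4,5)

(1,4) (2,1) (3,3) (4,5) (5,2)

Row 1: attacked by (4,5)→{2,5}. Safe: 1, 3, 4. Place at column 4.
Row 2: attacked by (1,4)→{3,4,5}; (4,5)→{3,5}. Safe: 1, 2. Place at column 1.
Row 3: attacked by (1,4)→{2,4}; (2,1)→{1,2}; (4,5)→{4,5}. Safe: 3. Place at column 3.
Row 5: attacked by (1,4)→{4}; (2,1)→{1,4}; (3,3)→{1,3,5}; (4,5)→{4,5}. Safe: 2. Place at column 2.
Columns [4, 1, 3, 5, 2], r−c [-3, 1, 0, -1, 3], r+c [5, 3, 6, 9, 7] are all distinct, so no two queens attack.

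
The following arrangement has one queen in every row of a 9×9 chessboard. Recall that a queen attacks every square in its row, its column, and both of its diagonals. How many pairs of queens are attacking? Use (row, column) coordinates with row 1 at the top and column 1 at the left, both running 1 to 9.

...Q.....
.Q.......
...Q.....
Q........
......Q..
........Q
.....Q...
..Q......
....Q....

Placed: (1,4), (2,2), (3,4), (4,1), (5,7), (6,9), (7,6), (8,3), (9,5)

Same column: (1,4)–(3,4) (column 4).
Same diagonal: (1,4)–(4,1) (|1−4| = |4−1| = 3); (1,4)–(6,9) (|1−6| = |4−9| = 5).
Total attacking pairs: 3.

3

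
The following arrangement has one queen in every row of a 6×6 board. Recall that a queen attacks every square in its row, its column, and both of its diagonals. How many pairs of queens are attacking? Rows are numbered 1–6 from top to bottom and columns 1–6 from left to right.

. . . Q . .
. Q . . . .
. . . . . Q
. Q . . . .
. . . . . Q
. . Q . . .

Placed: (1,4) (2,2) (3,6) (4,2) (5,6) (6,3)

Same column: (2,2)–(4,2) (column 2); (3,6)–(5,6) (column 6).
Same diagonal: (1,4)–(3,6) (|1−3| = |4−6| = 2); (3,6)–(6,3) (|3−6| = |6−3| = 3).
Total attacking pairs: 4.

4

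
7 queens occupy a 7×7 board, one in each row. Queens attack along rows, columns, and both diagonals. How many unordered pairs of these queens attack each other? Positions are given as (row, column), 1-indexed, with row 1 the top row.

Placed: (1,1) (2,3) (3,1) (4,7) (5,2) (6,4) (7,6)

2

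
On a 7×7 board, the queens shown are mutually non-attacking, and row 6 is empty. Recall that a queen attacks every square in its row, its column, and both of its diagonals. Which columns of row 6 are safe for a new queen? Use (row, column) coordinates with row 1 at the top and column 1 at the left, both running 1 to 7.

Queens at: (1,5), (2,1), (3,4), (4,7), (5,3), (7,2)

columns 6

(1,5) attacks row 6 at column 5.
(2,1) attacks row 6 at column 1 and diagonals 5.
(3,4) attacks row 6 at column 4 and diagonals 1, 7.
(4,7) attacks row 6 at column 7 and diagonals 5.
(5,3) attacks row 6 at column 3 and diagonals 2, 4.
(7,2) attacks row 6 at column 2 and diagonals 1, 3.
Attacked columns: {1, 2, 3, 4, 5, 7}. Safe: {6}.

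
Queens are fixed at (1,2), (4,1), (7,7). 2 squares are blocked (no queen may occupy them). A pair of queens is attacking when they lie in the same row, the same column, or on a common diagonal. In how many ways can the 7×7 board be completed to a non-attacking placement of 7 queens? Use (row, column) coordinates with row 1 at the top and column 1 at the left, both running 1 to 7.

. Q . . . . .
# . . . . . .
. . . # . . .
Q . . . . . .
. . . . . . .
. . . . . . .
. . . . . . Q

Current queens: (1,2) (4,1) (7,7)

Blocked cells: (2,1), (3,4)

1

Branch on row 2: col 4 → 1; col 5 → 0; col 6 → 0.
Sum: 1 + 0 + 0 = 1.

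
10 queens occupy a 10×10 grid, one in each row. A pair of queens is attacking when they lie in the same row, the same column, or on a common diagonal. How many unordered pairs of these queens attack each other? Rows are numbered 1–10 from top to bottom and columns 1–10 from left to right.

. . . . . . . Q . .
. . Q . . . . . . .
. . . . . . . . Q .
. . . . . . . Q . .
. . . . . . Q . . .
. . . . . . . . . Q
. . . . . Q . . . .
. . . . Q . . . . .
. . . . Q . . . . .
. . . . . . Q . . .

Same column: (1,8)–(4,8) (column 8); (5,7)–(10,7) (column 7); (8,5)–(9,5) (column 5).
Same diagonal: (3,9)–(4,8) (|3−4| = |9−8| = 1); (3,9)–(5,7) (|3−5| = |9−7| = 2); (4,8)–(5,7) (|4−5| = |8−7| = 1); (4,8)–(6,10) (|4−6| = |8−10| = 2); (7,6)–(8,5) (|7−8| = |6−5| = 1); (8,5)–(10,7) (|8−10| = |5−7| = 2).
Total attacking pairs: 9.

9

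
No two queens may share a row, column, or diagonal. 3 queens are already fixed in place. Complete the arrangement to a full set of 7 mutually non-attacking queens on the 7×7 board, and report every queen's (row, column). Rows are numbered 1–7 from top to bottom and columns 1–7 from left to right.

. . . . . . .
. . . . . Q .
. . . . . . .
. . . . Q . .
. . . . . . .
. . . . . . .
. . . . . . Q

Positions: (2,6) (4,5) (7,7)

(1,3) (2,6) (3,2) (4,5) (5,1) (6,4) (7,7)

Row 1: attacked by (2,6)→{5,6,7}; (4,5)→{2,5}; (7,7)→{1,7}. Safe: 3, 4. Place at column 3.
Row 3: attacked by (1,3)→{1,3,5}; (2,6)→{5,6,7}; (4,5)→{4,5,6}; (7,7)→{3,7}. Safe: 2. Place at column 2.
Row 5: attacked by (1,3)→{3,7}; (2,6)→{3,6}; (3,2)→{2,4}; (4,5)→{4,5,6}; (7,7)→{5,7}. Safe: 1. Place at column 1.
Row 6: attacked by (1,3)→{3}; (2,6)→{2,6}; (3,2)→{2,5}; (4,5)→{3,5,7}; (5,1)→{1,2}; (7,7)→{6,7}. Safe: 4. Place at column 4.
Columns [3, 6, 2, 5, 1, 4, 7], r−c [-2, -4, 1, -1, 4, 2, 0], r+c [4, 8, 5, 9, 6, 10, 14] are all distinct, so no two queens attack.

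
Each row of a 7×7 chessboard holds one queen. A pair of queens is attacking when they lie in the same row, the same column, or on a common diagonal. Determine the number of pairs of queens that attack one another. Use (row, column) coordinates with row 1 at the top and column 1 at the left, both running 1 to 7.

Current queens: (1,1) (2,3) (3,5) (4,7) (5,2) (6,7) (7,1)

4

Same column: (1,1)–(7,1) (column 1); (4,7)–(6,7) (column 7).
Same diagonal: (2,3)–(6,7) (|2−6| = |3−7| = 4); (3,5)–(7,1) (|3−7| = |5−1| = 4).
Total attacking pairs: 4.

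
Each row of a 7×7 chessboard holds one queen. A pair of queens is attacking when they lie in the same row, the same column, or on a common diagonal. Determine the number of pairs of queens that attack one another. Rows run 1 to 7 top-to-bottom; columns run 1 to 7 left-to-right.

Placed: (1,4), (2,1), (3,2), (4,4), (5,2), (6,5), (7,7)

7

Same column: (1,4)–(4,4) (column 4); (3,2)–(5,2) (column 2).
Same diagonal: (1,4)–(3,2) (|1−3| = |4−2| = 2); (2,1)–(3,2) (|2−3| = |1−2| = 1); (2,1)–(6,5) (|2−6| = |1−5| = 4); (3,2)–(6,5) (|3−6| = |2−5| = 3); (4,4)–(7,7) (|4−7| = |4−7| = 3).
Total attacking pairs: 7.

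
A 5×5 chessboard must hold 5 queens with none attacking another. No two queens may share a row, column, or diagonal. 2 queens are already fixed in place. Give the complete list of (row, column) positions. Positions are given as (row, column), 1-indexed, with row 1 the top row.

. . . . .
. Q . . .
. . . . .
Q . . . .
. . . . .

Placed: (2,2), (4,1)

Row 1: attacked by (2,2)→{1,2,3}; (4,1)→{1,4}. Safe: 5. Place at column 5.
Row 3: attacked by (1,5)→{3,5}; (2,2)→{1,2,3}; (4,1)→{1,2}. Safe: 4. Place at column 4.
Row 5: attacked by (1,5)→{1,5}; (2,2)→{2,5}; (3,4)→{2,4}; (4,1)→{1,2}. Safe: 3. Place at column 3.
Columns [5, 2, 4, 1, 3], r−c [-4, 0, -1, 3, 2], r+c [6, 4, 7, 5, 8] are all distinct, so no two queens attack.

(1,5) (2,2) (3,4) (4,1) (5,3)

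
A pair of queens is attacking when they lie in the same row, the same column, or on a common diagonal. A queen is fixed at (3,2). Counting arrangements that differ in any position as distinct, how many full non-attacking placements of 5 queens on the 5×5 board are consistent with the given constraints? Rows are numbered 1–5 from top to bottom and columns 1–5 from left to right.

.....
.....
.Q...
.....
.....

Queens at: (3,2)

Branch on row 1: col 1 → 1; col 3 → 1; col 5 → 0.
Sum: 1 + 1 + 0 = 2.

2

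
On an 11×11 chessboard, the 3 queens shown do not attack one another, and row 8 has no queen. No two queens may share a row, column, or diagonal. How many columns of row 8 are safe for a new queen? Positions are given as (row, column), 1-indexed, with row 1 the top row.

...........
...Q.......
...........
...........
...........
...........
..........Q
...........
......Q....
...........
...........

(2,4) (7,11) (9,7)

5

(2,4) attacks row 8 at column 4 and diagonals 10.
(7,11) attacks row 8 at column 11 and diagonals 10.
(9,7) attacks row 8 at column 7 and diagonals 6, 8.
Attacked columns: {4, 6, 7, 8, 10, 11}. Safe: {1, 2, 3, 5, 9}.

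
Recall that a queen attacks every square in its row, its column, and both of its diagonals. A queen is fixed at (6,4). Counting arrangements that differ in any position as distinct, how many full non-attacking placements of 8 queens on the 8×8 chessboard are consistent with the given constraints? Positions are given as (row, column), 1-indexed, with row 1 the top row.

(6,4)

12

Branch on row 1: col 1 → 2; col 2 → 2; col 3 → 3; col 5 → 1; col 6 → 2; col 7 → 2; col 8 → 0.
Sum: 2 + 2 + 3 + 1 + 2 + 2 + 0 = 12.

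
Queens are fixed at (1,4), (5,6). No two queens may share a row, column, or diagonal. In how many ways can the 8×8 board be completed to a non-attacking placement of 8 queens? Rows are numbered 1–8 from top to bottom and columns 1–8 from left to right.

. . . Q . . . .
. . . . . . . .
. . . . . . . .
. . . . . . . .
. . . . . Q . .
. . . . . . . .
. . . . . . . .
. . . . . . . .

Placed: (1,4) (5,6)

6

Branch on row 2: col 1 → 1; col 2 → 3; col 7 → 1; col 8 → 1.
Sum: 1 + 3 + 1 + 1 = 6.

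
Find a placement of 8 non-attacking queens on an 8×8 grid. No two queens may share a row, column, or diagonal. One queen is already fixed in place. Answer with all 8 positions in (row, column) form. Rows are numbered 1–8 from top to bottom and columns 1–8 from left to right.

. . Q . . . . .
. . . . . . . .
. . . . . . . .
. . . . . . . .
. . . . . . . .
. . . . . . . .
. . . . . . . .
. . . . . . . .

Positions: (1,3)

(1,3) (2,1) (3,7) (4,5) (5,8) (6,2) (7,4) (8,6)

Row 2: attacked by (1,3)→{2,3,4}. Safe: 1, 5, 6, 7, 8. Place at column 1.
Row 3: attacked by (1,3)→{1,3,5}; (2,1)→{1,2}. Safe: 4, 6, 7, 8. Place at column 7.
Row 4: attacked by (1,3)→{3,6}; (2,1)→{1,3}; (3,7)→{6,7,8}. Safe: 2, 4, 5. Place at column 5.
Row 5: attacked by (1,3)→{3,7}; (2,1)→{1,4}; (3,7)→{5,7}; (4,5)→{4,5,6}. Safe: 2, 8. Place at column 8.
Row 6: attacked by (1,3)→{3,8}; (2,1)→{1,5}; (3,7)→{4,7}; (4,5)→{3,5,7}; (5,8)→{7,8}. Safe: 2, 6. Place at column 2.
Row 7: attacked by (1,3)→{3}; (2,1)→{1,6}; (3,7)→{3,7}; (4,5)→{2,5,8}; (5,8)→{6,8}; (6,2)→{1,2,3}. Safe: 4. Place at column 4.
Row 8: attacked by (1,3)→{3}; (2,1)→{1,7}; (3,7)→{2,7}; (4,5)→{1,5}; (5,8)→{5,8}; (6,2)→{2,4}; (7,4)→{3,4,5}. Safe: 6. Place at column 6.
Columns [3, 1, 7, 5, 8, 2, 4, 6], r−c [-2, 1, -4, -1, -3, 4, 3, 2], r+c [4, 3, 10, 9, 13, 8, 11, 14] are all distinct, so no two queens attack.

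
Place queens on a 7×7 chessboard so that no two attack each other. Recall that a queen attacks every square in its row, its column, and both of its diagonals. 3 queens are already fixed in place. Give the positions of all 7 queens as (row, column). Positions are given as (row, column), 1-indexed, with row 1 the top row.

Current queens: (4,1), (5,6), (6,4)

(1,7) (2,5) (3,3) (4,1) (5,6) (6,4) (7,2)

Row 1: attacked by (4,1)→{1,4}; (5,6)→{2,6}; (6,4)→{4}. Safe: 3, 5, 7. Place at column 7.
Row 2: attacked by (1,7)→{6,7}; (4,1)→{1,3}; (5,6)→{3,6}; (6,4)→{4}. Safe: 2, 5. Place at column 5.
Row 3: attacked by (1,7)→{5,7}; (2,5)→{4,5,6}; (4,1)→{1,2}; (5,6)→{4,6}; (6,4)→{1,4,7}. Safe: 3. Place at column 3.
Row 7: attacked by (1,7)→{1,7}; (2,5)→{5}; (3,3)→{3,7}; (4,1)→{1,4}; (5,6)→{4,6}; (6,4)→{3,4,5}. Safe: 2. Place at column 2.
Columns [7, 5, 3, 1, 6, 4, 2], r−c [-6, -3, 0, 3, -1, 2, 5], r+c [8, 7, 6, 5, 11, 10, 9] are all distinct, so no two queens attack.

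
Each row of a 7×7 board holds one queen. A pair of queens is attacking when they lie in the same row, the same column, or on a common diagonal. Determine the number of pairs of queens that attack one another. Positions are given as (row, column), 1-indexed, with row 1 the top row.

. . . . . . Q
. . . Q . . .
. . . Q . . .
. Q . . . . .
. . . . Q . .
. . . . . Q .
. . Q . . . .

4

Same column: (2,4)–(3,4) (column 4).
Same diagonal: (2,4)–(4,2) (|2−4| = |4−2| = 2); (5,5)–(6,6) (|5−6| = |5−6| = 1); (5,5)–(7,3) (|5−7| = |5−3| = 2).
Total attacking pairs: 4.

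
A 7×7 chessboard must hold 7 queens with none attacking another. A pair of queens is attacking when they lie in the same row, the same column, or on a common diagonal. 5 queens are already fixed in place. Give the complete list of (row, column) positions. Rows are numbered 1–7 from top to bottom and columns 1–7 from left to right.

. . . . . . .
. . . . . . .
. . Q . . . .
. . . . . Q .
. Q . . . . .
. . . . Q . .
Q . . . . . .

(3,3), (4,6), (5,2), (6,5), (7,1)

(1,4) (2,7) (3,3) (4,6) (5,2) (6,5) (7,1)

Row 1: attacked by (3,3)→{1,3,5}; (4,6)→{3,6}; (5,2)→{2,6}; (6,5)→{5}; (7,1)→{1,7}. Safe: 4. Place at column 4.
Row 2: attacked by (1,4)→{3,4,5}; (3,3)→{2,3,4}; (4,6)→{4,6}; (5,2)→{2,5}; (6,5)→{1,5}; (7,1)→{1,6}. Safe: 7. Place at column 7.
Columns [4, 7, 3, 6, 2, 5, 1], r−c [-3, -5, 0, -2, 3, 1, 6], r+c [5, 9, 6, 10, 7, 11, 8] are all distinct, so no two queens attack.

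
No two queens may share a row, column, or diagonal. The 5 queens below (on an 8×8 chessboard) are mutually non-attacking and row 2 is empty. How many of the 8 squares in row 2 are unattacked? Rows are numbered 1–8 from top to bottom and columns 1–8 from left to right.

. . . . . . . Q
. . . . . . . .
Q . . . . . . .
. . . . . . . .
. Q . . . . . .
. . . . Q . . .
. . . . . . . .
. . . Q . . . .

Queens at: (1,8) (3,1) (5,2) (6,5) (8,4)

(1,8) attacks row 2 at column 8 and diagonals 7.
(3,1) attacks row 2 at column 1 and diagonals 2.
(5,2) attacks row 2 at column 2 and diagonals 5.
(6,5) attacks row 2 at column 5 and diagonals 1.
(8,4) attacks row 2 at column 4.
Attacked columns: {1, 2, 4, 5, 7, 8}. Safe: {3, 6}.

2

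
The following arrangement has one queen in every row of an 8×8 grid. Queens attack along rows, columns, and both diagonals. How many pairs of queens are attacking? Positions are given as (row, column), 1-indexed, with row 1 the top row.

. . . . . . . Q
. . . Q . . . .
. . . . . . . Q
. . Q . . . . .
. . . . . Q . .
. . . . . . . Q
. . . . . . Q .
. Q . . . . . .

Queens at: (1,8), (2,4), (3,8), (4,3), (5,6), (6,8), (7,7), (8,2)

Same column: (1,8)–(3,8) (column 8); (1,8)–(6,8) (column 8); (3,8)–(6,8) (column 8).
Same diagonal: (2,4)–(6,8) (|2−6| = |4−8| = 4); (3,8)–(5,6) (|3−5| = |8−6| = 2); (6,8)–(7,7) (|6−7| = |8−7| = 1).
Total attacking pairs: 6.

6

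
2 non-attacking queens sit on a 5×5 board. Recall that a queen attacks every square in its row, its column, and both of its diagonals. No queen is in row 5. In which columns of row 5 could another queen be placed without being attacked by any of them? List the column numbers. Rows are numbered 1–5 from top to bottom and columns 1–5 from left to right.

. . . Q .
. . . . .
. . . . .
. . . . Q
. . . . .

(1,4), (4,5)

(1,4) attacks row 5 at column 4.
(4,5) attacks row 5 at column 5 and diagonals 4.
Attacked columns: {4, 5}. Safe: {1, 2, 3}.

columns 1, 2, 3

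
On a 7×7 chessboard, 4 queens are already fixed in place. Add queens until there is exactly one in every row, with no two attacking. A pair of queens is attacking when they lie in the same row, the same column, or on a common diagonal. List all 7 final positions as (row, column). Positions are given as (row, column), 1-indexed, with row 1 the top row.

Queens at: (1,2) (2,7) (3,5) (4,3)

Row 5: attacked by (1,2)→{2,6}; (2,7)→{4,7}; (3,5)→{3,5,7}; (4,3)→{2,3,4}. Safe: 1. Place at column 1.
Row 6: attacked by (1,2)→{2,7}; (2,7)→{3,7}; (3,5)→{2,5}; (4,3)→{1,3,5}; (5,1)→{1,2}. Safe: 4, 6. Place at column 6.
Row 7: attacked by (1,2)→{2}; (2,7)→{2,7}; (3,5)→{1,5}; (4,3)→{3,6}; (5,1)→{1,3}; (6,6)→{5,6,7}. Safe: 4. Place at column 4.
Columns [2, 7, 5, 3, 1, 6, 4], r−c [-1, -5, -2, 1, 4, 0, 3], r+c [3, 9, 8, 7, 6, 12, 11] are all distinct, so no two queens attack.

(1,2) (2,7) (3,5) (4,3) (5,1) (6,6) (7,4)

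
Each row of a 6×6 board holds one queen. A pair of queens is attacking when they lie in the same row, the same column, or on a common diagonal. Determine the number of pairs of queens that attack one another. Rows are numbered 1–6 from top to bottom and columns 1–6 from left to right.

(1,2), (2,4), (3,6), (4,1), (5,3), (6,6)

Same column: (3,6)–(6,6) (column 6).
Total attacking pairs: 1.

1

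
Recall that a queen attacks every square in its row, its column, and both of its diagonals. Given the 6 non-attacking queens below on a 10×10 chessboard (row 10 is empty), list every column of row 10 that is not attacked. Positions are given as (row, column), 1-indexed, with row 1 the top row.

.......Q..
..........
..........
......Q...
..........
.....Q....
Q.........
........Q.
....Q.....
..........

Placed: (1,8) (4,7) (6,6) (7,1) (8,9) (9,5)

(1,8) attacks row 10 at column 8.
(4,7) attacks row 10 at column 7 and diagonals 1.
(6,6) attacks row 10 at column 6 and diagonals 2, 10.
(7,1) attacks row 10 at column 1 and diagonals 4.
(8,9) attacks row 10 at column 9 and diagonals 7.
(9,5) attacks row 10 at column 5 and diagonals 4, 6.
Attacked columns: {1, 2, 4, 5, 6, 7, 8, 9, 10}. Safe: {3}.

columns 3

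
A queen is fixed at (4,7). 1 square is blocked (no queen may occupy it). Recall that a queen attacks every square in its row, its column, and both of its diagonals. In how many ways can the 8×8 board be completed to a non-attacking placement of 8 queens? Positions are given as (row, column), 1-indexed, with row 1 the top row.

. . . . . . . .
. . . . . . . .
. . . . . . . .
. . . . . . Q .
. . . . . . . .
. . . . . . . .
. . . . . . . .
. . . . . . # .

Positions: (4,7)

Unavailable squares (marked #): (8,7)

8

Branch on row 1: col 1 → 0; col 2 → 1; col 3 → 3; col 5 → 2; col 6 → 2; col 8 → 0.
Sum: 0 + 1 + 3 + 2 + 2 + 0 = 8.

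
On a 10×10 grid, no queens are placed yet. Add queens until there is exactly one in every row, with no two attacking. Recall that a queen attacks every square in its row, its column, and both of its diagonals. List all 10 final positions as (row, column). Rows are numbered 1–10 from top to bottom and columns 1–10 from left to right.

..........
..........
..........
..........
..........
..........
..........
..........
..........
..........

(1,10) (2,4) (3,9) (4,5) (5,3) (6,1) (7,7) (8,2) (9,8) (10,6)

Row 1: Safe: 1, 2, 3, 4, 5, 6, 7, 8, 9, 10. Place at column 10.
Row 2: attacked by (1,10)→{9,10}. Safe: 1, 2, 3, 4, 5, 6, 7, 8. Place at column 4.
Row 3: attacked by (1,10)→{8,10}; (2,4)→{3,4,5}. Safe: 1, 2, 6, 7, 9. Place at column 9.
Row 4: attacked by (1,10)→{7,10}; (2,4)→{2,4,6}; (3,9)→{8,9,10}. Safe: 1, 3, 5. Place at column 5.
Row 5: attacked by (1,10)→{6,10}; (2,4)→{1,4,7}; (3,9)→{7,9}; (4,5)→{4,5,6}. Safe: 2, 3, 8. Place at column 3.
Row 6: attacked by (1,10)→{5,10}; (2,4)→{4,8}; (3,9)→{6,9}; (4,5)→{3,5,7}; (5,3)→{2,3,4}. Safe: 1. Place at column 1.
Row 7: attacked by (1,10)→{4,10}; (2,4)→{4,9}; (3,9)→{5,9}; (4,5)→{2,5,8}; (5,3)→{1,3,5}; (6,1)→{1,2}. Safe: 6, 7. Place at column 7.
Row 8: attacked by (1,10)→{3,10}; (2,4)→{4,10}; (3,9)→{4,9}; (4,5)→{1,5,9}; (5,3)→{3,6}; (6,1)→{1,3}; (7,7)→{6,7,8}. Safe: 2. Place at column 2.
Row 9: attacked by (1,10)→{2,10}; (2,4)→{4}; (3,9)→{3,9}; (4,5)→{5,10}; (5,3)→{3,7}; (6,1)→{1,4}; (7,7)→{5,7,9}; (8,2)→{1,2,3}. Safe: 6, 8. Place at column 8.
Row 10: attacked by (1,10)→{1,10}; (2,4)→{4}; (3,9)→{2,9}; (4,5)→{5}; (5,3)→{3,8}; (6,1)→{1,5}; (7,7)→{4,7,10}; (8,2)→{2,4}; (9,8)→{7,8,9}. Safe: 6. Place at column 6.
Columns [10, 4, 9, 5, 3, 1, 7, 2, 8, 6], r−c [-9, -2, -6, -1, 2, 5, 0, 6, 1, 4], r+c [11, 6, 12, 9, 8, 7, 14, 10, 17, 16] are all distinct, so no two queens attack.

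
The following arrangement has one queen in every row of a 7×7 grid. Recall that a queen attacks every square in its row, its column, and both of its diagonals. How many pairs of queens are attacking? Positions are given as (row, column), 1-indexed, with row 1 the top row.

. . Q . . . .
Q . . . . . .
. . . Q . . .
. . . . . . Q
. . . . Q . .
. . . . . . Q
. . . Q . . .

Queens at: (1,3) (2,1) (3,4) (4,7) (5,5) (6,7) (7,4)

Same column: (3,4)–(7,4) (column 4); (4,7)–(6,7) (column 7).
Same diagonal: (3,4)–(6,7) (|3−6| = |4−7| = 3); (4,7)–(7,4) (|4−7| = |7−4| = 3).
Total attacking pairs: 4.

4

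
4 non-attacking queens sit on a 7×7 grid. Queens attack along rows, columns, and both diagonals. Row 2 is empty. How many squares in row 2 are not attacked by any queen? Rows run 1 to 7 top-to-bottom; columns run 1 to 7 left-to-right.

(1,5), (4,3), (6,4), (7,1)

2

(1,5) attacks row 2 at column 5 and diagonals 4, 6.
(4,3) attacks row 2 at column 3 and diagonals 1, 5.
(6,4) attacks row 2 at column 4.
(7,1) attacks row 2 at column 1 and diagonals 6.
Attacked columns: {1, 3, 4, 5, 6}. Safe: {2, 7}.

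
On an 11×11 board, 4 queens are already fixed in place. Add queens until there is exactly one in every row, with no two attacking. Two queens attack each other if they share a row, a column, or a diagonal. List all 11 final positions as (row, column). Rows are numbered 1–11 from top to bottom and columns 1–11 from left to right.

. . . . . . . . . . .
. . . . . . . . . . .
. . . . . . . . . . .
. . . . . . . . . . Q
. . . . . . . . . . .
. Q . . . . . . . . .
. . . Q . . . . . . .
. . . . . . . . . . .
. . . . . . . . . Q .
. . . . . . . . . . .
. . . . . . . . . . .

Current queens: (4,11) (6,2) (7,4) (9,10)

Row 1: attacked by (4,11)→{8,11}; (6,2)→{2,7}; (7,4)→{4,10}; (9,10)→{2,10}. Safe: 1, 3, 5, 6, 9. Place at column 9.
Row 2: attacked by (1,9)→{8,9,10}; (4,11)→{9,11}; (6,2)→{2,6}; (7,4)→{4,9}; (9,10)→{3,10}. Safe: 1, 5, 7. Place at column 5.
Row 3: attacked by (1,9)→{7,9,11}; (2,5)→{4,5,6}; (4,11)→{10,11}; (6,2)→{2,5}; (7,4)→{4,8}; (9,10)→{4,10}. Safe: 1, 3. Place at column 3.
Row 5: attacked by (1,9)→{5,9}; (2,5)→{2,5,8}; (3,3)→{1,3,5}; (4,11)→{10,11}; (6,2)→{1,2,3}; (7,4)→{2,4,6}; (9,10)→{6,10}. Safe: 7. Place at column 7.
Row 8: attacked by (1,9)→{2,9}; (2,5)→{5,11}; (3,3)→{3,8}; (4,11)→{7,11}; (5,7)→{4,7,10}; (6,2)→{2,4}; (7,4)→{3,4,5}; (9,10)→{9,10,11}. Safe: 1, 6. Place at column 1.
Row 10: attacked by (1,9)→{9}; (2,5)→{5}; (3,3)→{3,10}; (4,11)→{5,11}; (5,7)→{2,7}; (6,2)→{2,6}; (7,4)→{1,4,7}; (8,1)→{1,3}; (9,10)→{9,10,11}. Safe: 8. Place at column 8.
Row 11: attacked by (1,9)→{9}; (2,5)→{5}; (3,3)→{3,11}; (4,11)→{4,11}; (5,7)→{1,7}; (6,2)→{2,7}; (7,4)→{4,8}; (8,1)→{1,4}; (9,10)→{8,10}; (10,8)→{7,8,9}. Safe: 6. Place at column 6.
Columns [9, 5, 3, 11, 7, 2, 4, 1, 10, 8, 6], r−c [-8, -3, 0, -7, -2, 4, 3, 7, -1, 2, 5], r+c [10, 7, 6, 15, 12, 8, 11, 9, 19, 18, 17] are all distinct, so no two queens attack.

(1,9) (2,5) (3,3) (4,11) (5,7) (6,2) (7,4) (8,1) (9,10) (10,8) (11,6)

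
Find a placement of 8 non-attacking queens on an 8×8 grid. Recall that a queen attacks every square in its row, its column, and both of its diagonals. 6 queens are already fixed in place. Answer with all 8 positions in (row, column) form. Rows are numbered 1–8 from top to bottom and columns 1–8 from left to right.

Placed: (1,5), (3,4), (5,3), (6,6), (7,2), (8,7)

Row 2: attacked by (1,5)→{4,5,6}; (3,4)→{3,4,5}; (5,3)→{3,6}; (6,6)→{2,6}; (7,2)→{2,7}; (8,7)→{1,7}. Safe: 8. Place at column 8.
Row 4: attacked by (1,5)→{2,5,8}; (2,8)→{6,8}; (3,4)→{3,4,5}; (5,3)→{2,3,4}; (6,6)→{4,6,8}; (7,2)→{2,5}; (8,7)→{3,7}. Safe: 1. Place at column 1.
Columns [5, 8, 4, 1, 3, 6, 2, 7], r−c [-4, -6, -1, 3, 2, 0, 5, 1], r+c [6, 10, 7, 5, 8, 12, 9, 15] are all distinct, so no two queens attack.

(1,5) (2,8) (3,4) (4,1) (5,3) (6,6) (7,2) (8,7)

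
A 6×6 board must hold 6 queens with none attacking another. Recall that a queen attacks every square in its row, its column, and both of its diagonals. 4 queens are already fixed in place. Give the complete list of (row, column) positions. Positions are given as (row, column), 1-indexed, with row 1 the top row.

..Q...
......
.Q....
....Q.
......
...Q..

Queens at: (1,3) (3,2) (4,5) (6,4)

(1,3) (2,6) (3,2) (4,5) (5,1) (6,4)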